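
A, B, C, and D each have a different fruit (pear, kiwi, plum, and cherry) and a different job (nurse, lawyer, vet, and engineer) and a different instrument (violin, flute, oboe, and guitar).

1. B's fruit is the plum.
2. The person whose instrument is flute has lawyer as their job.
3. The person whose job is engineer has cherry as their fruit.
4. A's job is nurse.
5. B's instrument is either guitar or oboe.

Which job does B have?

With clues 1–3, engineer is impossible for B's job.
With clues 1–4, nurse is impossible for B's job.
With clues 1–5, lawyer is impossible for B's job.
That leaves vet.

vet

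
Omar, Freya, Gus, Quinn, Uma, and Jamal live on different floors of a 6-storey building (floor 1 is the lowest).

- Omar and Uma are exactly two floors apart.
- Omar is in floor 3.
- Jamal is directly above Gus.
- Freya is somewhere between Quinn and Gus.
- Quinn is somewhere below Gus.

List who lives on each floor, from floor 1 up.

Uma, Quinn, Omar, Freya, Gus, Jamal

From clues 1–2: Omar → floor 3.
From clues 1–3: Uma is in {1,5}.
From clues 1–4: Freya → floor 4.
From clues 1–5: Uma → floor 1, Quinn → floor 2, Gus → floor 5, Jamal → floor 6.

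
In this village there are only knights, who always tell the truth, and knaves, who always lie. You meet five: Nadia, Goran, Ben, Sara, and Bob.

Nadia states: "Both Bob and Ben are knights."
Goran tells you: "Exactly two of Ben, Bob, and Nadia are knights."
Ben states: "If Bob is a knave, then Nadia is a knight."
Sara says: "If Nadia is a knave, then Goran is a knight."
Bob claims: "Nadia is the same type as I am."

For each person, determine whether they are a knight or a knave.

Nadia: knight, Goran: knave, Ben: knight, Sara: knight, Bob: knight

Consider Nadia. Suppose Nadia is a knave.
Then whichever role Bob has, Bob's statement has the wrong truth value — contradiction.
So Nadia is a knight.
With that fixed, Ben's statement is true, so Ben is a knight.
With that fixed, Sara's statement is true, so Sara is a knight.
Consider Goran. Suppose Goran is a knight.
Then no assignment of the remaining roles makes every statement match its speaker's type — contradiction.
So Goran is a knave.
Consider Bob. Suppose Bob is a knave.
Then Nadia's statement comes out false, contradicting Nadia being a knight.
So Bob is a knight.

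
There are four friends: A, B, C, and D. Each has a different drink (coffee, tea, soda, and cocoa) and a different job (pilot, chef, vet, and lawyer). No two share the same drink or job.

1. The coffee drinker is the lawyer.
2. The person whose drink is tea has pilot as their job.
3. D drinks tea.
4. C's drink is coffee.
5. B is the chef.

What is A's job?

With clues 1–3, pilot is impossible for A's job.
With clues 1–4, lawyer is impossible for A's job.
With clues 1–5, chef is impossible for A's job.
That leaves vet.

vet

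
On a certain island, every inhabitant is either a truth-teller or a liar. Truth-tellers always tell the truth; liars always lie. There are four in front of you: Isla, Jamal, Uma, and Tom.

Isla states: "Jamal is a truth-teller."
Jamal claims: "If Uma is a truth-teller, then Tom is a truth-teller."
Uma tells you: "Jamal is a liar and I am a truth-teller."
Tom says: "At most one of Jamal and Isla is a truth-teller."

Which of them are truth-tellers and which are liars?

Consider Isla. Suppose Isla is a liar.
Then no assignment of the remaining roles makes every statement match its speaker's type — contradiction.
So Isla is a truth-teller.
Consider Jamal. Suppose Jamal is a liar.
Then Isla's statement comes out false, contradicting Isla being a truth-teller.
So Jamal is a truth-teller.
With that fixed, Uma's statement is false, so Uma is a liar.
With that fixed, Tom's statement is false, so Tom is a liar.

Isla: truth-teller, Jamal: truth-teller, Uma: liar, Tom: liar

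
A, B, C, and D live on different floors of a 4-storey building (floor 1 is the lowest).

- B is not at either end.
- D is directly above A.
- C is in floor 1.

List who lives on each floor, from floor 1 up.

C, B, A, D

From clue 1: B is in {2,3}.
From clues 1–2: A is in {1,3}.
From clues 1–3: C → floor 1, B → floor 2, A → floor 3, D → floor 4.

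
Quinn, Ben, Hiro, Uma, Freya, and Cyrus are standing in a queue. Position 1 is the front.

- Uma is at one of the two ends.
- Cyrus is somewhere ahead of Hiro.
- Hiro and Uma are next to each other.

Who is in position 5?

Hiro

With clue 1, Uma is ruled out for position 5.
With clues 1–3, Ben, Cyrus, Freya, and Quinn are ruled out for position 5.
So position 5 is Hiro.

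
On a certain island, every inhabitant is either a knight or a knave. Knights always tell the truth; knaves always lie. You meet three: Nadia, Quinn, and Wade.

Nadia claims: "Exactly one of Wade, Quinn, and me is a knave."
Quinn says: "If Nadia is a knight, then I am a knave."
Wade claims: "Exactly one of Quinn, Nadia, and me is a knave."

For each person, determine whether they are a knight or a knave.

Consider Nadia. Suppose Nadia is a knight.
Then whichever role Quinn has, Quinn's statement has the wrong truth value — contradiction.
So Nadia is a knave.
With that fixed, Quinn's statement is true, so Quinn is a knight.
Consider Wade. Suppose Wade is a knight.
Then Nadia's statement comes out true, contradicting Nadia being a knave.
So Wade is a knave.

Nadia: knave, Quinn: knight, Wade: knave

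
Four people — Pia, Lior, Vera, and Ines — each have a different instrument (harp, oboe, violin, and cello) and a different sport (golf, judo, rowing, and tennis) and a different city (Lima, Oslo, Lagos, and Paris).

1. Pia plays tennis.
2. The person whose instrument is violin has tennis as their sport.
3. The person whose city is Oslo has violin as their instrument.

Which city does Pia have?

Oslo

With clues 1–3, Lagos, Lima, and Paris are impossible for Pia's city.
That leaves Oslo.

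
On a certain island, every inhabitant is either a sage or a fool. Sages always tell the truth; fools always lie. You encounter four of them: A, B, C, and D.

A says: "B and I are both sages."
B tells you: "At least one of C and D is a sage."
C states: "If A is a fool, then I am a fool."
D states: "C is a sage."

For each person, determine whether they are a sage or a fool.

Consider A. Suppose A is a fool.
Then whichever role C has, C's statement has the wrong truth value — contradiction.
So A is a sage.
With that fixed, C's statement is true, so C is a sage.
With that fixed, D's statement is true, so D is a sage.
With that fixed, B's statement is true, so B is a sage.

A: sage, B: sage, C: sage, D: sage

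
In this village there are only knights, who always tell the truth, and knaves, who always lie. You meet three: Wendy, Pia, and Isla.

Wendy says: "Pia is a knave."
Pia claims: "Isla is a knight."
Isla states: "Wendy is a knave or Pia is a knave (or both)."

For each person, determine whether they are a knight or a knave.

Wendy: knave, Pia: knight, Isla: knight

Consider Wendy. Suppose Wendy is a knight.
Then no assignment of the remaining roles makes every statement match its speaker's type — contradiction.
So Wendy is a knave.
With that fixed, Isla's statement is true, so Isla is a knight.
With that fixed, Pia's statement is true, so Pia is a knight.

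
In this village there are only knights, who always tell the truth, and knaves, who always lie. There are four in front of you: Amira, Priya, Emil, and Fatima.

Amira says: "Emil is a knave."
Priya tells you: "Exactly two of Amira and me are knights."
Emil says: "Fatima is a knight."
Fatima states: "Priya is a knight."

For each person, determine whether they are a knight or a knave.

Consider Amira. Suppose Amira is a knave.
Then no assignment of the remaining roles makes every statement match its speaker's type — contradiction.
So Amira is a knight.
Consider Priya. Suppose Priya is a knight.
Then no assignment of the remaining roles makes every statement match its speaker's type — contradiction.
So Priya is a knave.
With that fixed, Fatima's statement is false, so Fatima is a knave.
With that fixed, Emil's statement is false, so Emil is a knave.

Amira: knight, Priya: knave, Emil: knave, Fatima: knave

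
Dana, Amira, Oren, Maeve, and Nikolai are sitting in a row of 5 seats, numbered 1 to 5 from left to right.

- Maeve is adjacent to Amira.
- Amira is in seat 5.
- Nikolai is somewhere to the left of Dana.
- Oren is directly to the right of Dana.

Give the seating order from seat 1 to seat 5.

Nikolai, Dana, Oren, Maeve, Amira

From clues 1–2: Maeve → seat 4, Amira → seat 5.
From clues 1–3: Dana is in {2,3}.
From clues 1–4: Nikolai → seat 1, Dana → seat 2, Oren → seat 3.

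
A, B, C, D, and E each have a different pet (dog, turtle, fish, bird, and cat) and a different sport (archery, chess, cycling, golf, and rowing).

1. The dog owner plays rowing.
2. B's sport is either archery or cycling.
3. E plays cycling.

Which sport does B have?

archery

With clues 1–2, chess, golf, and rowing are impossible for B's sport.
With clues 1–3, cycling is impossible for B's sport.
That leaves archery.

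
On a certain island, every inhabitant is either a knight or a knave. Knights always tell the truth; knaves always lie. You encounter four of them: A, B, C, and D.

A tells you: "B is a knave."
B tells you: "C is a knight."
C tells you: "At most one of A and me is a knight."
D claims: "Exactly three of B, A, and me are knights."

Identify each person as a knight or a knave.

A: knave, B: knight, C: knight, D: knave

Consider A. Suppose A is a knight.
Then whichever role C has, C's statement has the wrong truth value — contradiction.
So A is a knave.
With that fixed, C's statement is true, so C is a knight.
With that fixed, D's statement is false, so D is a knave.
With that fixed, B's statement is true, so B is a knight.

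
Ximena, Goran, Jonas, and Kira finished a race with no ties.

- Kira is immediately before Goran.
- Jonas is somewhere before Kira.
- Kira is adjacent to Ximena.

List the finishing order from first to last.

Jonas, Ximena, Kira, Goran

From clue 1: Goran is in {2,3,4}.
From clues 1–2: Goran is in {3,4}.
From clues 1–3: Jonas → place 1, Ximena → place 2, Kira → place 3, Goran → place 4.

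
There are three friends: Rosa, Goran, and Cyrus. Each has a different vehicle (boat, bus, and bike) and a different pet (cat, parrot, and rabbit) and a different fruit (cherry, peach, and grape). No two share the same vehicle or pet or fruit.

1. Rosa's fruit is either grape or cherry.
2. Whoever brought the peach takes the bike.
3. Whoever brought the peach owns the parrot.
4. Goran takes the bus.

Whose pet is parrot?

Cyrus

With clues 1–3, Rosa is impossible for the one with pet parrot.
With clues 1–4, Goran is impossible for the one with pet parrot.
That leaves Cyrus.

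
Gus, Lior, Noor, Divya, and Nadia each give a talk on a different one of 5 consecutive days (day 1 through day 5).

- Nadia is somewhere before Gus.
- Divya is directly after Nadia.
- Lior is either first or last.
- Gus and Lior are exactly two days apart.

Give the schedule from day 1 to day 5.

From clue 1: Gus is in {2,3,4,5}.
From clues 1–2: Gus is in {3,4,5}.
From clues 1–3: Lior is in {1,5}.
From clues 1–4: Nadia → day 1, Divya → day 2, Gus → day 3, Noor → day 4, Lior → day 5.

Nadia, Divya, Gus, Noor, Lior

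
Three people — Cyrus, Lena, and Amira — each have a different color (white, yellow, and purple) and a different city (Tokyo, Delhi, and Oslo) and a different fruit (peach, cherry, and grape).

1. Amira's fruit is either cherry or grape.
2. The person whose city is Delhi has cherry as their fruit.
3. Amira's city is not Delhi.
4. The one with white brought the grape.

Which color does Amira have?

With clues 1–4, purple and yellow are impossible for Amira's color.
That leaves white.

white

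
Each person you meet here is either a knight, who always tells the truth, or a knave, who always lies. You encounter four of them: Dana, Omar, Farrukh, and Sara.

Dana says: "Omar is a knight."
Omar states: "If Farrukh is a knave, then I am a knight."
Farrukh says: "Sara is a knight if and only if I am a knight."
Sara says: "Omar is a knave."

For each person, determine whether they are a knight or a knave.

Dana: knave, Omar: knave, Farrukh: knave, Sara: knight

Consider Dana. Suppose Dana is a knight.
Then no assignment of the remaining roles makes every statement match its speaker's type — contradiction.
So Dana is a knave.
Consider Omar. Suppose Omar is a knight.
Then Dana's statement comes out true, contradicting Dana being a knave.
So Omar is a knave.
With that fixed, Sara's statement is true, so Sara is a knight.
Consider Farrukh. Suppose Farrukh is a knight.
Then Omar's statement comes out true, contradicting Omar being a knave.
So Farrukh is a knave.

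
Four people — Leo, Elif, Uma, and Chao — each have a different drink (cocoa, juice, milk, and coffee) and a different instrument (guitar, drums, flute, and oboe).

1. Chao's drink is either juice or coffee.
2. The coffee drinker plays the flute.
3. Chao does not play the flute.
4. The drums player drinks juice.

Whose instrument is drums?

With clues 1–4, Elif, Leo, and Uma are impossible for the one with instrument drums.
That leaves Chao.

Chao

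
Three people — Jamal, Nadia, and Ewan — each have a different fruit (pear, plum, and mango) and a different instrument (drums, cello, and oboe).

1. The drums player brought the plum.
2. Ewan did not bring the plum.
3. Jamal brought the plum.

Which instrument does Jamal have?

With clues 1–3, cello and oboe are impossible for Jamal's instrument.
That leaves drums.

drums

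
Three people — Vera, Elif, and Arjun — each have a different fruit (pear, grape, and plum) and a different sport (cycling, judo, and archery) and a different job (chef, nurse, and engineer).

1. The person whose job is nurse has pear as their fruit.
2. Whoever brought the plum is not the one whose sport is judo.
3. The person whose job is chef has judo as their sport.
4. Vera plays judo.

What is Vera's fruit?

grape

With clues 1–4, pear and plum are impossible for Vera's fruit.
That leaves grape.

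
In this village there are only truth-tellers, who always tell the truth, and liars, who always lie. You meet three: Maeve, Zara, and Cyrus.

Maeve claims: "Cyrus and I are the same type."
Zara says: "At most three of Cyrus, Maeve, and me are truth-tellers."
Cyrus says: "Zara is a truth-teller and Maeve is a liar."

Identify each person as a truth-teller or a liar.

Regardless of anyone's role, Zara's statement is true, so Zara is a truth-teller.
Consider Maeve. Suppose Maeve is a truth-teller.
Then no assignment of the remaining roles makes every statement match its speaker's type — contradiction.
So Maeve is a liar.
With that fixed, Cyrus's statement is true, so Cyrus is a truth-teller.

Maeve: liar, Zara: truth-teller, Cyrus: truth-teller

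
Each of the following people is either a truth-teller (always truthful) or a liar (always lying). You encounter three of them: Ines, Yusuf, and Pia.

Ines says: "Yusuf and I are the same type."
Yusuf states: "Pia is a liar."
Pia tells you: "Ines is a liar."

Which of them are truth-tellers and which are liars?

Consider Ines. Suppose Ines is a liar.
Then no assignment of the remaining roles makes every statement match its speaker's type — contradiction.
So Ines is a truth-teller.
With that fixed, Pia's statement is false, so Pia is a liar.
With that fixed, Yusuf's statement is true, so Yusuf is a truth-teller.

Ines: truth-teller, Yusuf: truth-teller, Pia: liar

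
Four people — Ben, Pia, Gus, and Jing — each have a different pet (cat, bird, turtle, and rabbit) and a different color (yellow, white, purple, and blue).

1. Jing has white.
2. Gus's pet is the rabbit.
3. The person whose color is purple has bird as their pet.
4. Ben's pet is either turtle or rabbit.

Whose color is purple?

Clue 1 rules out Jing for the one with color purple.
With clues 1–3, Gus is impossible for the one with color purple.
With clues 1–4, Ben is impossible for the one with color purple.
That leaves Pia.

Pia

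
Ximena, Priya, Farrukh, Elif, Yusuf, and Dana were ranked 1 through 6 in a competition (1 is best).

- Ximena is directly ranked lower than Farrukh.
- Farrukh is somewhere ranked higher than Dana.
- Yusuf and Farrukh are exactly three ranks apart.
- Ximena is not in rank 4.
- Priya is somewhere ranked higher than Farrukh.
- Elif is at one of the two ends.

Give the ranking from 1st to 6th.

From clue 1: Ximena is in {2,3,4,5,6}.
From clues 1–2: Ximena is in {2,3,4,5}.
From clues 1–4: Ximena is in {2,3,5}.
From clues 1–5: Ximena is in {3,5}.
From clues 1–6: Priya → rank 1, Farrukh → rank 2, Ximena → rank 3, Dana → rank 4, Yusuf → rank 5, Elif → rank 6.

Priya, Farrukh, Ximena, Dana, Yusuf, Elif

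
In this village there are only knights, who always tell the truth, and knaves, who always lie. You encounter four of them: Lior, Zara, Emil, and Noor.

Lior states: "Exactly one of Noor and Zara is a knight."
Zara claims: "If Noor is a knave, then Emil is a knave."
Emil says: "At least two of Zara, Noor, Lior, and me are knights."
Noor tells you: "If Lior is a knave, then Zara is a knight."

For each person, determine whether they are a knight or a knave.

Consider Lior. Suppose Lior is a knight.
Then no assignment of the remaining roles makes every statement match its speaker's type — contradiction.
So Lior is a knave.
Consider Zara. Suppose Zara is a knave.
Then no assignment of the remaining roles makes every statement match its speaker's type — contradiction.
So Zara is a knight.
With that fixed, Noor's statement is true, so Noor is a knight.
With that fixed, Emil's statement is true, so Emil is a knight.

Lior: knave, Zara: knight, Emil: knight, Noor: knight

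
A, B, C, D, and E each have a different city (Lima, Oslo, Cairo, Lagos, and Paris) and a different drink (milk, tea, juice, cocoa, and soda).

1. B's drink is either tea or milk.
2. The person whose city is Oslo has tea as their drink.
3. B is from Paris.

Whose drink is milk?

B

With clues 1–3, A, C, D, and E are impossible for the one with drink milk.
That leaves B.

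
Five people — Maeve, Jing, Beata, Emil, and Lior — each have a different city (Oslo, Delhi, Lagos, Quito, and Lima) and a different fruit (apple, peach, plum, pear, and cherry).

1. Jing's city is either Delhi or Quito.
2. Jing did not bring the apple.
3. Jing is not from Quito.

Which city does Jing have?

Delhi

Clue 1 rules out Lagos, Lima, and Oslo for Jing's city.
With clues 1–3, Quito is impossible for Jing's city.
That leaves Delhi.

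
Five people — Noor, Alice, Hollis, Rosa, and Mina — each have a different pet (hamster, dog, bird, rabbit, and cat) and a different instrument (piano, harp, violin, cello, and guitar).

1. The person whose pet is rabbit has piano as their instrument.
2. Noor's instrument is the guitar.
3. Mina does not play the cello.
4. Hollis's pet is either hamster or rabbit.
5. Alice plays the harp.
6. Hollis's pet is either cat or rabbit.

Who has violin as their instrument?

Mina

With clues 1–2, Noor is impossible for the one with instrument violin.
With clues 1–5, Alice is impossible for the one with instrument violin.
With clues 1–6, Hollis and Rosa are impossible for the one with instrument violin.
That leaves Mina.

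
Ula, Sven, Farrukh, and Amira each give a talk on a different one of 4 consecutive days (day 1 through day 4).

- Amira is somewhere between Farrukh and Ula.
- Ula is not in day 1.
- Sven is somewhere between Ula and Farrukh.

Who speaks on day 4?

Ula

With clue 1, Amira is ruled out for day 4.
With clues 1–3, Farrukh and Sven are ruled out for day 4.
So day 4 is Ula.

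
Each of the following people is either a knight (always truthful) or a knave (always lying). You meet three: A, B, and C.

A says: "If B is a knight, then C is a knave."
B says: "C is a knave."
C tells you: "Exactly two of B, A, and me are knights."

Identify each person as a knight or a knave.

Consider A. Suppose A is a knave.
Then no assignment of the remaining roles makes every statement match its speaker's type — contradiction.
So A is a knight.
Consider B. Suppose B is a knight.
Then whichever role C has, C's statement has the wrong truth value — contradiction.
So B is a knave.
Consider C. Suppose C is a knave.
Then B's statement comes out true, contradicting B being a knave.
So C is a knight.

A: knight, B: knave, C: knight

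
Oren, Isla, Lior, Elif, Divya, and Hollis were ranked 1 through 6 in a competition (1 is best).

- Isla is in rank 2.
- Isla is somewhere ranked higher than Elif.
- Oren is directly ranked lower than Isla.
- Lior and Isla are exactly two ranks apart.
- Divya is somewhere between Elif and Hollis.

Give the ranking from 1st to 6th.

Hollis, Isla, Oren, Lior, Divya, Elif

From clue 1: Isla → rank 2.
From clues 1–2: Elif is in {3,4,5,6}.
From clues 1–3: Oren → rank 3.
From clues 1–4: Lior → rank 4.
From clues 1–5: Hollis → rank 1, Divya → rank 5, Elif → rank 6.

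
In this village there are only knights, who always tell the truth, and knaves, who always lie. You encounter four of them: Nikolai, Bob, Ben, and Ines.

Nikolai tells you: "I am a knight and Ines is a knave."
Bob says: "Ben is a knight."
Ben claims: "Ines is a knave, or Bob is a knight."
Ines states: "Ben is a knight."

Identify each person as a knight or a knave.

Nikolai: knave, Bob: knight, Ben: knight, Ines: knight

Consider Nikolai. Suppose Nikolai is a knight.
Then no assignment of the remaining roles makes every statement match its speaker's type — contradiction.
So Nikolai is a knave.
Consider Bob. Suppose Bob is a knave.
Then no assignment of the remaining roles makes every statement match its speaker's type — contradiction.
So Bob is a knight.
With that fixed, Ben's statement is true, so Ben is a knight.
With that fixed, Ines's statement is true, so Ines is a knight.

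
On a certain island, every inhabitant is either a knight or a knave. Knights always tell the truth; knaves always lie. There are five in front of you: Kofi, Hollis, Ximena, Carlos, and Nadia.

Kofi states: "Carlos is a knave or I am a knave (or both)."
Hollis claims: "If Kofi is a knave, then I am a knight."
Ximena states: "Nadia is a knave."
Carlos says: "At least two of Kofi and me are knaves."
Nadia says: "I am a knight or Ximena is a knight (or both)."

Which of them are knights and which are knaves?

Kofi: knight, Hollis: knight, Ximena: knave, Carlos: knave, Nadia: knight

Consider Kofi. Suppose Kofi is a knave.
Then Kofi's own statement would have to be false, but it can't be — contradiction.
So Kofi is a knight.
With that fixed, Hollis's statement is true, so Hollis is a knight.
With that fixed, Carlos's statement is false, so Carlos is a knave.
Consider Ximena. Suppose Ximena is a knight.
Then no assignment of the remaining roles makes every statement match its speaker's type — contradiction.
So Ximena is a knave.
Consider Nadia. Suppose Nadia is a knave.
Then Ximena's statement comes out true, contradicting Ximena being a knave.
So Nadia is a knight.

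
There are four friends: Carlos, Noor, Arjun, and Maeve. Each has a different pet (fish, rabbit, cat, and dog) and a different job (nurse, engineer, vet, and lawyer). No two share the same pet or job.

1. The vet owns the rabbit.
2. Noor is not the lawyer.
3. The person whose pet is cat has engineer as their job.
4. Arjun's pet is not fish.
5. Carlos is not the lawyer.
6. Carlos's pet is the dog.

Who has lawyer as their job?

Maeve

With clues 1–2, Noor is impossible for the one with job lawyer.
With clues 1–5, Carlos is impossible for the one with job lawyer.
With clues 1–6, Arjun is impossible for the one with job lawyer.
That leaves Maeve.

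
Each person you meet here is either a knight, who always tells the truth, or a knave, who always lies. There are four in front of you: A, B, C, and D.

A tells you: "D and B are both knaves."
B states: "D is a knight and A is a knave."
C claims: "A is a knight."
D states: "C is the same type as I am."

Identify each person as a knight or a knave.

A: knight, B: knave, C: knight, D: knave

Consider A. Suppose A is a knave.
Then no assignment of the remaining roles makes every statement match its speaker's type — contradiction.
So A is a knight.
With that fixed, B's statement is false, so B is a knave.
With that fixed, C's statement is true, so C is a knight.
Consider D. Suppose D is a knight.
Then A's statement comes out false, contradicting A being a knight.
So D is a knave.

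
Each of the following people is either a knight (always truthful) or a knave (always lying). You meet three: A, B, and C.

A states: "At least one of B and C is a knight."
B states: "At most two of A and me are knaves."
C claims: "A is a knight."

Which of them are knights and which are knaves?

A: knight, B: knight, C: knight

Regardless of anyone's role, B's statement is true, so B is a knight.
With that fixed, A's statement is true, so A is a knight.
With that fixed, C's statement is true, so C is a knight.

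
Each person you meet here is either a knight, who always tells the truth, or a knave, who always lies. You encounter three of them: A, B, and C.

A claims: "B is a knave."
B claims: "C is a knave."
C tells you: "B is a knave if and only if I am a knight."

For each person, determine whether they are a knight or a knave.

A: knight, B: knave, C: knight

Consider A. Suppose A is a knave.
Then no assignment of the remaining roles makes every statement match its speaker's type — contradiction.
So A is a knight.
Consider B. Suppose B is a knight.
Then A's statement comes out false, contradicting A being a knight.
So B is a knave.
Consider C. Suppose C is a knave.
Then B's statement comes out true, contradicting B being a knave.
So C is a knight.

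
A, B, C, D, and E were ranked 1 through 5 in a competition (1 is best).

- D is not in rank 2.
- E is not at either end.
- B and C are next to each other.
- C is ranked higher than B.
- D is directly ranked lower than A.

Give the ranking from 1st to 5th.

C, B, E, A, D

From clue 1: D is in {1,3,4,5}.
From clues 1–2: E is in {2,3,4}.
From clues 1–5: C → rank 1, B → rank 2, E → rank 3, A → rank 4, D → rank 5.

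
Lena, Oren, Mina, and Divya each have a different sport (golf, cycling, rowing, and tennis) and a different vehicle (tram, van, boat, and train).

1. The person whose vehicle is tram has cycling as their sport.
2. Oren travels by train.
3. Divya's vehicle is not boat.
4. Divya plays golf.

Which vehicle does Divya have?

With clues 1–2, train is impossible for Divya's vehicle.
With clues 1–3, boat is impossible for Divya's vehicle.
With clues 1–4, tram is impossible for Divya's vehicle.
That leaves van.

van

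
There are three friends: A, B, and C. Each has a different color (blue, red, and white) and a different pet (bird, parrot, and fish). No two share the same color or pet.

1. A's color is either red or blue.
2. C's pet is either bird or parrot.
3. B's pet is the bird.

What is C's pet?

parrot

With clues 1–2, fish is impossible for C's pet.
With clues 1–3, bird is impossible for C's pet.
That leaves parrot.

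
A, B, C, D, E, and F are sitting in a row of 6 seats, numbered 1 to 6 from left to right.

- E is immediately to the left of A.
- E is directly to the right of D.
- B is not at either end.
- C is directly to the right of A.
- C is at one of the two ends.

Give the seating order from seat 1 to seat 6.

F, B, D, E, A, C

From clue 1: A is in {2,3,4,5,6}.
From clues 1–2: A is in {3,4,5,6}.
From clues 1–4: A is in {3,5}.
From clues 1–5: F → seat 1, B → seat 2, D → seat 3, E → seat 4, A → seat 5, C → seat 6.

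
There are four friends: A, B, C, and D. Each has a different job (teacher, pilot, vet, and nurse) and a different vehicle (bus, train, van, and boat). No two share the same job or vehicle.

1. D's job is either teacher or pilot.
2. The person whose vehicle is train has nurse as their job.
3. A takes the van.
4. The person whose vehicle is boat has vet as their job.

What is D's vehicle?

With clues 1–2, train is impossible for D's vehicle.
With clues 1–3, van is impossible for D's vehicle.
With clues 1–4, boat is impossible for D's vehicle.
That leaves bus.

bus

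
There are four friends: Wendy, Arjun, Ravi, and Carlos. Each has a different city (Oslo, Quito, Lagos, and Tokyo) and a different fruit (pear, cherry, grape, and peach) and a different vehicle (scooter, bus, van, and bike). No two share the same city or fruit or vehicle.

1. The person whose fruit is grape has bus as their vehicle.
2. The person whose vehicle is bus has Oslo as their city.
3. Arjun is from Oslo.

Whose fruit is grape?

Arjun

With clues 1–3, Carlos, Ravi, and Wendy are impossible for the one with fruit grape.
That leaves Arjun.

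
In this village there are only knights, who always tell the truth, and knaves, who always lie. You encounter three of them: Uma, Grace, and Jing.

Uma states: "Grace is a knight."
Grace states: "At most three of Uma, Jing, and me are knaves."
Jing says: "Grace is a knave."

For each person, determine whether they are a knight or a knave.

Uma: knight, Grace: knight, Jing: knave

Regardless of anyone's role, Grace's statement is true, so Grace is a knight.
With that fixed, Jing's statement is false, so Jing is a knave.
With that fixed, Uma's statement is true, so Uma is a knight.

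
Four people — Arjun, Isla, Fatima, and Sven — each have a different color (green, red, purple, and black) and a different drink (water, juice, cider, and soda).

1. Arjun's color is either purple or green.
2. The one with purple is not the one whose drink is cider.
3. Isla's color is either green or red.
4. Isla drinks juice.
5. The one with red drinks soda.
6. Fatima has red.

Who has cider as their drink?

With clues 1–4, Isla is impossible for the one with drink cider.
With clues 1–5, Arjun is impossible for the one with drink cider.
With clues 1–6, Fatima is impossible for the one with drink cider.
That leaves Sven.

Sven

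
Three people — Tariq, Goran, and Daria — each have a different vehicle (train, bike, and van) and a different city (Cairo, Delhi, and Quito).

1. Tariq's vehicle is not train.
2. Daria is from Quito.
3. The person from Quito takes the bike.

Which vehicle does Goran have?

With clues 1–3, bike and van are impossible for Goran's vehicle.
That leaves train.

train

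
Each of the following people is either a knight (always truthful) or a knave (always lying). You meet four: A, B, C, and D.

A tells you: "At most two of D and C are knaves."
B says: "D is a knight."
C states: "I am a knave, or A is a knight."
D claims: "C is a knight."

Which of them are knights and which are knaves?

Regardless of anyone's role, A's statement is true, so A is a knight.
With that fixed, C's statement is true, so C is a knight.
With that fixed, D's statement is true, so D is a knight.
With that fixed, B's statement is true, so B is a knight.

A: knight, B: knight, C: knight, D: knight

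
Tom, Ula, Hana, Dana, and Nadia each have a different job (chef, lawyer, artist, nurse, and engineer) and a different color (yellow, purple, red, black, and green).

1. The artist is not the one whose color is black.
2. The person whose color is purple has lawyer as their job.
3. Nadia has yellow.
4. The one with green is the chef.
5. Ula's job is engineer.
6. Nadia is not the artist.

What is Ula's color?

black

With clues 1–3, yellow is impossible for Ula's color.
With clues 1–5, green and purple are impossible for Ula's color.
With clues 1–6, red is impossible for Ula's color.
That leaves black.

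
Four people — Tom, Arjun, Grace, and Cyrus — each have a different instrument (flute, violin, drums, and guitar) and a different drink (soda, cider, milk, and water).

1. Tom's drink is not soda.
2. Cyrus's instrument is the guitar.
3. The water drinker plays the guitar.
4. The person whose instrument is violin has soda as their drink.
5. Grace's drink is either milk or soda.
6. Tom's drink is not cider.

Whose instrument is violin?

With clues 1–2, Cyrus is impossible for the one with instrument violin.
With clues 1–4, Tom is impossible for the one with instrument violin.
With clues 1–6, Arjun is impossible for the one with instrument violin.
That leaves Grace.

Grace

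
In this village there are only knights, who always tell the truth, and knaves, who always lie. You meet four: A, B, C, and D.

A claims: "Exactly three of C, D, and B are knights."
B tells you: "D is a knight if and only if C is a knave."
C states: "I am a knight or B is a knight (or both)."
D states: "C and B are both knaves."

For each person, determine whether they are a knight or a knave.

Consider A. Suppose A is a knight.
Then no assignment of the remaining roles makes every statement match its speaker's type — contradiction.
So A is a knave.
Consider B. Suppose B is a knave.
Then no assignment of the remaining roles makes every statement match its speaker's type — contradiction.
So B is a knight.
With that fixed, C's statement is true, so C is a knight.
With that fixed, D's statement is false, so D is a knave.

A: knave, B: knight, C: knight, D: knave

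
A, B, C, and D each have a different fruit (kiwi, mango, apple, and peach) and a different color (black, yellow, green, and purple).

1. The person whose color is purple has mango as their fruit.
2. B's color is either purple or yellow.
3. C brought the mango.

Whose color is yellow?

With clues 1–3, A, C, and D are impossible for the one with color yellow.
That leaves B.

B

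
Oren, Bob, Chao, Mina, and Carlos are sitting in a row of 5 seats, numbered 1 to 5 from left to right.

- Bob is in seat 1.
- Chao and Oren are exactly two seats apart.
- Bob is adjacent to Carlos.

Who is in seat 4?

With clue 1, Bob is ruled out for seat 4.
With clues 1–3, Carlos, Chao, and Oren are ruled out for seat 4.
So seat 4 is Mina.

Mina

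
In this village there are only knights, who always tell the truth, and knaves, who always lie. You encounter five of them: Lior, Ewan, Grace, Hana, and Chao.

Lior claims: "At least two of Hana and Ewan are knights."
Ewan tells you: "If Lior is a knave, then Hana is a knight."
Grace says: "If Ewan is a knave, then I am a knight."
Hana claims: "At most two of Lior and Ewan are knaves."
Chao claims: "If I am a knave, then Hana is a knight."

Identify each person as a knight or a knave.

Regardless of anyone's role, Hana's statement is true, so Hana is a knight.
With that fixed, Chao's statement is true, so Chao is a knight.
With that fixed, Ewan's statement is true, so Ewan is a knight.
With that fixed, Grace's statement is true, so Grace is a knight.
With that fixed, Lior's statement is true, so Lior is a knight.

Lior: knight, Ewan: knight, Grace: knight, Hana: knight, Chao: knight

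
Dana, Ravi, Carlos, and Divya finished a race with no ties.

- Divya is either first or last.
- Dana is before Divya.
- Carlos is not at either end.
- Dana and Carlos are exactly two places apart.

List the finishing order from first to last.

From clue 1: Divya is in {1,4}.
From clues 1–2: Divya → place 4.
From clues 1–3: Carlos is in {2,3}.
From clues 1–4: Dana → place 1, Ravi → place 2, Carlos → place 3.

Dana, Ravi, Carlos, Divya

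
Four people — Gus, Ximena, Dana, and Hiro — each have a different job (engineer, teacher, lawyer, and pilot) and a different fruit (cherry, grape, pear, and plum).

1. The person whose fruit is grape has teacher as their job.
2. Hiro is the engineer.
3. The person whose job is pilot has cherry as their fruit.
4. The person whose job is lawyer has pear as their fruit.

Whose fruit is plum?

With clues 1–4, Dana, Gus, and Ximena are impossible for the one with fruit plum.
That leaves Hiro.

Hiro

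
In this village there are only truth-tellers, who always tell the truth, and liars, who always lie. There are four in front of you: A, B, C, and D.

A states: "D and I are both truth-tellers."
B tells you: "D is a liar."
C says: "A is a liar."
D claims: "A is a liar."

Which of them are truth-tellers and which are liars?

Consider A. Suppose A is a truth-teller.
Then no assignment of the remaining roles makes every statement match its speaker's type — contradiction.
So A is a liar.
With that fixed, C's statement is true, so C is a truth-teller.
With that fixed, D's statement is true, so D is a truth-teller.
With that fixed, B's statement is false, so B is a liar.

A: liar, B: liar, C: truth-teller, D: truth-teller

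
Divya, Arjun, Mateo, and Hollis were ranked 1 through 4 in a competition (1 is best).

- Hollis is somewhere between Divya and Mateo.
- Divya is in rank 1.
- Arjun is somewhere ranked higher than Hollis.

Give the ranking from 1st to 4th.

From clue 1: Hollis is in {2,3}.
From clues 1–2: Divya → rank 1.
From clues 1–3: Arjun → rank 2, Hollis → rank 3, Mateo → rank 4.

Divya, Arjun, Hollis, Mateo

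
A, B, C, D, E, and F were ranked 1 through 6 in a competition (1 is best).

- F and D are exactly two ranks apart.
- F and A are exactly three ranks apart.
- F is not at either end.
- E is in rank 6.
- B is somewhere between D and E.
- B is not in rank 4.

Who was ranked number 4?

F

With clues 1–3, A is ruled out for rank 4.
With clues 1–4, E is ruled out for rank 4.
With clues 1–5, C and D are ruled out for rank 4.
With clues 1–6, B is ruled out for rank 4.
So rank 4 is F.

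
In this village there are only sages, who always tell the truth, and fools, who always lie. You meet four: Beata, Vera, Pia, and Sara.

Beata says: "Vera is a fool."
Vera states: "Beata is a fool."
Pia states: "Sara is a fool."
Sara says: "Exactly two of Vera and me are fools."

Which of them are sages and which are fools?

Consider Beata. Suppose Beata is a sage.
Then no assignment of the remaining roles makes every statement match its speaker's type — contradiction.
So Beata is a fool.
With that fixed, Vera's statement is true, so Vera is a sage.
With that fixed, Sara's statement is false, so Sara is a fool.
With that fixed, Pia's statement is true, so Pia is a sage.

Beata: fool, Vera: sage, Pia: sage, Sara: fool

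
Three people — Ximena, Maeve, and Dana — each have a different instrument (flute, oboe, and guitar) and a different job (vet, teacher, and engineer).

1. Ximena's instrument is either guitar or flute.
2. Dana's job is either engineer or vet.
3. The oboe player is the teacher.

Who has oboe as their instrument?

Clue 1 rules out Ximena for the one with instrument oboe.
With clues 1–3, Dana is impossible for the one with instrument oboe.
That leaves Maeve.

Maeve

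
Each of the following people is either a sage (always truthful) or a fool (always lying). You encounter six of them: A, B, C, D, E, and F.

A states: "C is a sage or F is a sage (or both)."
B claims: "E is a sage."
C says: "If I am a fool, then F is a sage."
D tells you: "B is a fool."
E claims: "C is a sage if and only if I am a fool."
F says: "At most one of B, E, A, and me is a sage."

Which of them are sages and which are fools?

Consider A. Suppose A is a sage.
Then no assignment of the remaining roles makes every statement match its speaker's type — contradiction.
So A is a fool.
Consider B. Suppose B is a fool.
Then no assignment of the remaining roles makes every statement match its speaker's type — contradiction.
So B is a sage.
With that fixed, D's statement is false, so D is a fool.
Consider C. Suppose C is a sage.
Then A's statement comes out true, contradicting A being a fool.
So C is a fool.
Consider E. Suppose E is a fool.
Then B's statement comes out false, contradicting B being a sage.
So E is a sage.
With that fixed, F's statement is false, so F is a fool.

A: fool, B: sage, C: fool, D: fool, E: sage, F: fool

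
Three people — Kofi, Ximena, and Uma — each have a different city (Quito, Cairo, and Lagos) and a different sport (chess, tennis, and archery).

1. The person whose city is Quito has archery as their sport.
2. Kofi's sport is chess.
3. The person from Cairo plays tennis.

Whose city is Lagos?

With clues 1–3, Uma and Ximena are impossible for the one with city Lagos.
That leaves Kofi.

Kofi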